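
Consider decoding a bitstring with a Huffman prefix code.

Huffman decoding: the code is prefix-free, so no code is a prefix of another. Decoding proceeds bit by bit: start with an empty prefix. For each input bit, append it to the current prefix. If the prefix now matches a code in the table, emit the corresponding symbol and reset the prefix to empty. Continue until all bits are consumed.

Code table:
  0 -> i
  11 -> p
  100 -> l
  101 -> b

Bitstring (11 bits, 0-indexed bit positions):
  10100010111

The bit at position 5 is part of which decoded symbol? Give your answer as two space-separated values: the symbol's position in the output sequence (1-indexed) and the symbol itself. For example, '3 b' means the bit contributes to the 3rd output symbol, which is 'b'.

Answer: 4 i

Derivation:
Bit 0: prefix='1' (no match yet)
Bit 1: prefix='10' (no match yet)
Bit 2: prefix='101' -> emit 'b', reset
Bit 3: prefix='0' -> emit 'i', reset
Bit 4: prefix='0' -> emit 'i', reset
Bit 5: prefix='0' -> emit 'i', reset
Bit 6: prefix='1' (no match yet)
Bit 7: prefix='10' (no match yet)
Bit 8: prefix='101' -> emit 'b', reset
Bit 9: prefix='1' (no match yet)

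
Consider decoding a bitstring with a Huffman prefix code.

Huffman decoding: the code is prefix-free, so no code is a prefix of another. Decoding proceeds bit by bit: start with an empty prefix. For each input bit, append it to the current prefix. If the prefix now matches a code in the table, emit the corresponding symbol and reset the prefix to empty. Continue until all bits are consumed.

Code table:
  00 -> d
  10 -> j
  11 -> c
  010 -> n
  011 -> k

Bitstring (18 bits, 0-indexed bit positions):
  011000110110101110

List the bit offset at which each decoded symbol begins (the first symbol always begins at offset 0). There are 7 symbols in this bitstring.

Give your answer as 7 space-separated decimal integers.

Bit 0: prefix='0' (no match yet)
Bit 1: prefix='01' (no match yet)
Bit 2: prefix='011' -> emit 'k', reset
Bit 3: prefix='0' (no match yet)
Bit 4: prefix='00' -> emit 'd', reset
Bit 5: prefix='0' (no match yet)
Bit 6: prefix='01' (no match yet)
Bit 7: prefix='011' -> emit 'k', reset
Bit 8: prefix='0' (no match yet)
Bit 9: prefix='01' (no match yet)
Bit 10: prefix='011' -> emit 'k', reset
Bit 11: prefix='0' (no match yet)
Bit 12: prefix='01' (no match yet)
Bit 13: prefix='010' -> emit 'n', reset
Bit 14: prefix='1' (no match yet)
Bit 15: prefix='11' -> emit 'c', reset
Bit 16: prefix='1' (no match yet)
Bit 17: prefix='10' -> emit 'j', reset

Answer: 0 3 5 8 11 14 16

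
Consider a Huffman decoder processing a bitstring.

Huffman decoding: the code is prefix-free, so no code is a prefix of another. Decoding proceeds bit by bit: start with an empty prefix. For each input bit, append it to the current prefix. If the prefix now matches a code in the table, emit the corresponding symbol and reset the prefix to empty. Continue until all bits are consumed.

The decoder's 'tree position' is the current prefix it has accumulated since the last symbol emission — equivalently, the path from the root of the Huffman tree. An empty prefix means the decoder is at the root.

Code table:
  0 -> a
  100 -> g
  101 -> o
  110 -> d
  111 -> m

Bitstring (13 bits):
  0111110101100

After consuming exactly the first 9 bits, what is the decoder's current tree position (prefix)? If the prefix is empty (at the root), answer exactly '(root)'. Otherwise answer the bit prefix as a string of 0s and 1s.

Answer: 10

Derivation:
Bit 0: prefix='0' -> emit 'a', reset
Bit 1: prefix='1' (no match yet)
Bit 2: prefix='11' (no match yet)
Bit 3: prefix='111' -> emit 'm', reset
Bit 4: prefix='1' (no match yet)
Bit 5: prefix='11' (no match yet)
Bit 6: prefix='110' -> emit 'd', reset
Bit 7: prefix='1' (no match yet)
Bit 8: prefix='10' (no match yet)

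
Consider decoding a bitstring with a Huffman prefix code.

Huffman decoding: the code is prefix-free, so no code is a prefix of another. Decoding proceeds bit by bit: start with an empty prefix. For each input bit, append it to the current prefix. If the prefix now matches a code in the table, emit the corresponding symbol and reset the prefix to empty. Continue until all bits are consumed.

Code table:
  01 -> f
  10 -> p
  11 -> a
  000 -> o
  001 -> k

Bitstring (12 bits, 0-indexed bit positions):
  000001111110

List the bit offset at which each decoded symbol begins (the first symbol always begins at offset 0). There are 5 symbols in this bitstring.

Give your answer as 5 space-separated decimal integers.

Bit 0: prefix='0' (no match yet)
Bit 1: prefix='00' (no match yet)
Bit 2: prefix='000' -> emit 'o', reset
Bit 3: prefix='0' (no match yet)
Bit 4: prefix='00' (no match yet)
Bit 5: prefix='001' -> emit 'k', reset
Bit 6: prefix='1' (no match yet)
Bit 7: prefix='11' -> emit 'a', reset
Bit 8: prefix='1' (no match yet)
Bit 9: prefix='11' -> emit 'a', reset
Bit 10: prefix='1' (no match yet)
Bit 11: prefix='10' -> emit 'p', reset

Answer: 0 3 6 8 10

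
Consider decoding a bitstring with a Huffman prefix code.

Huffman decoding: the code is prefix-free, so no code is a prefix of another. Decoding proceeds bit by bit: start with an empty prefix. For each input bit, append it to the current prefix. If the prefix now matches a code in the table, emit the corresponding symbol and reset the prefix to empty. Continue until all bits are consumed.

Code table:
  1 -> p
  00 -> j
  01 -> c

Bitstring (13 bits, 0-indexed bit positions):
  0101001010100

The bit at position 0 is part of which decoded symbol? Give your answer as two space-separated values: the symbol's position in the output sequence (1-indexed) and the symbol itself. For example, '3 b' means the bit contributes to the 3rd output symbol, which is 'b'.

Bit 0: prefix='0' (no match yet)
Bit 1: prefix='01' -> emit 'c', reset
Bit 2: prefix='0' (no match yet)
Bit 3: prefix='01' -> emit 'c', reset
Bit 4: prefix='0' (no match yet)

Answer: 1 c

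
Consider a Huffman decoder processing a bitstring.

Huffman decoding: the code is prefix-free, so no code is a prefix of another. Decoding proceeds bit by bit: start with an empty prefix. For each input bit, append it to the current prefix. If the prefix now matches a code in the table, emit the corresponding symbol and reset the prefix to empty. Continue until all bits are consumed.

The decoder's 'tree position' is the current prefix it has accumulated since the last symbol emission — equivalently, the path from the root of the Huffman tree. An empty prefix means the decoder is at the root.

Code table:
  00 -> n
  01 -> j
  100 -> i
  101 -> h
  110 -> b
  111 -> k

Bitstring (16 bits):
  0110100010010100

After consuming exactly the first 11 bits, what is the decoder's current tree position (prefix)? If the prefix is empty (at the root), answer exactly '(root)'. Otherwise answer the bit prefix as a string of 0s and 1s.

Answer: (root)

Derivation:
Bit 0: prefix='0' (no match yet)
Bit 1: prefix='01' -> emit 'j', reset
Bit 2: prefix='1' (no match yet)
Bit 3: prefix='10' (no match yet)
Bit 4: prefix='101' -> emit 'h', reset
Bit 5: prefix='0' (no match yet)
Bit 6: prefix='00' -> emit 'n', reset
Bit 7: prefix='0' (no match yet)
Bit 8: prefix='01' -> emit 'j', reset
Bit 9: prefix='0' (no match yet)
Bit 10: prefix='00' -> emit 'n', reset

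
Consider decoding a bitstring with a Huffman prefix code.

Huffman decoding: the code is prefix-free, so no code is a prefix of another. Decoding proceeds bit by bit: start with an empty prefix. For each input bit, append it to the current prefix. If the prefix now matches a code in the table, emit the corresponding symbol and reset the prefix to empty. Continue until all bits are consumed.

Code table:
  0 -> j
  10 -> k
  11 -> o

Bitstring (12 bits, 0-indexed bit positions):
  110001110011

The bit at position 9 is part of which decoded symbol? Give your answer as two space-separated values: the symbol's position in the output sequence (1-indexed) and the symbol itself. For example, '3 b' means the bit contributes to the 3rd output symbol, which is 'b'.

Answer: 7 j

Derivation:
Bit 0: prefix='1' (no match yet)
Bit 1: prefix='11' -> emit 'o', reset
Bit 2: prefix='0' -> emit 'j', reset
Bit 3: prefix='0' -> emit 'j', reset
Bit 4: prefix='0' -> emit 'j', reset
Bit 5: prefix='1' (no match yet)
Bit 6: prefix='11' -> emit 'o', reset
Bit 7: prefix='1' (no match yet)
Bit 8: prefix='10' -> emit 'k', reset
Bit 9: prefix='0' -> emit 'j', reset
Bit 10: prefix='1' (no match yet)
Bit 11: prefix='11' -> emit 'o', reset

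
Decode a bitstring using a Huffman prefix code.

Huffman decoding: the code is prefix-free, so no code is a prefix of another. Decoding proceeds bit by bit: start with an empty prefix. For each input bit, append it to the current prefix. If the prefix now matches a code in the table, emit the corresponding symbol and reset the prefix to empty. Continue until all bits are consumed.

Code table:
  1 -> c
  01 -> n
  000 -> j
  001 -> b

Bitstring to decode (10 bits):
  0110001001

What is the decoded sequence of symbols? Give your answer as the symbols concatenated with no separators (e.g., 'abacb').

Answer: ncjcb

Derivation:
Bit 0: prefix='0' (no match yet)
Bit 1: prefix='01' -> emit 'n', reset
Bit 2: prefix='1' -> emit 'c', reset
Bit 3: prefix='0' (no match yet)
Bit 4: prefix='00' (no match yet)
Bit 5: prefix='000' -> emit 'j', reset
Bit 6: prefix='1' -> emit 'c', reset
Bit 7: prefix='0' (no match yet)
Bit 8: prefix='00' (no match yet)
Bit 9: prefix='001' -> emit 'b', reset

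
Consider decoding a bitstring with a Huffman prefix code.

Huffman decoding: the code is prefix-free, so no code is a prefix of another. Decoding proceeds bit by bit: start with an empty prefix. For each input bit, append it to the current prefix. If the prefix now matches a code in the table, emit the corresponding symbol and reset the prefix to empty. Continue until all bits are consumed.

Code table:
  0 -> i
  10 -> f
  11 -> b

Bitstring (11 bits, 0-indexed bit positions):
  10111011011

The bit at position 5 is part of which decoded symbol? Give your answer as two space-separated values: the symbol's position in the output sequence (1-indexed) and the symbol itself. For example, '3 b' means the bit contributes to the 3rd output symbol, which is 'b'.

Answer: 3 f

Derivation:
Bit 0: prefix='1' (no match yet)
Bit 1: prefix='10' -> emit 'f', reset
Bit 2: prefix='1' (no match yet)
Bit 3: prefix='11' -> emit 'b', reset
Bit 4: prefix='1' (no match yet)
Bit 5: prefix='10' -> emit 'f', reset
Bit 6: prefix='1' (no match yet)
Bit 7: prefix='11' -> emit 'b', reset
Bit 8: prefix='0' -> emit 'i', reset
Bit 9: prefix='1' (no match yet)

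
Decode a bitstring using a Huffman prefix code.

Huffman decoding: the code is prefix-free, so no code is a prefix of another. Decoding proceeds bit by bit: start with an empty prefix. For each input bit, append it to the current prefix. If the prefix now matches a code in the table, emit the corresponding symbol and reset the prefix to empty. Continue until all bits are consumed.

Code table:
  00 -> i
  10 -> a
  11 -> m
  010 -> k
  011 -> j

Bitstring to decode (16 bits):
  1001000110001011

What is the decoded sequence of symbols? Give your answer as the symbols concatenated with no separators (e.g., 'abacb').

Bit 0: prefix='1' (no match yet)
Bit 1: prefix='10' -> emit 'a', reset
Bit 2: prefix='0' (no match yet)
Bit 3: prefix='01' (no match yet)
Bit 4: prefix='010' -> emit 'k', reset
Bit 5: prefix='0' (no match yet)
Bit 6: prefix='00' -> emit 'i', reset
Bit 7: prefix='1' (no match yet)
Bit 8: prefix='11' -> emit 'm', reset
Bit 9: prefix='0' (no match yet)
Bit 10: prefix='00' -> emit 'i', reset
Bit 11: prefix='0' (no match yet)
Bit 12: prefix='01' (no match yet)
Bit 13: prefix='010' -> emit 'k', reset
Bit 14: prefix='1' (no match yet)
Bit 15: prefix='11' -> emit 'm', reset

Answer: akimikm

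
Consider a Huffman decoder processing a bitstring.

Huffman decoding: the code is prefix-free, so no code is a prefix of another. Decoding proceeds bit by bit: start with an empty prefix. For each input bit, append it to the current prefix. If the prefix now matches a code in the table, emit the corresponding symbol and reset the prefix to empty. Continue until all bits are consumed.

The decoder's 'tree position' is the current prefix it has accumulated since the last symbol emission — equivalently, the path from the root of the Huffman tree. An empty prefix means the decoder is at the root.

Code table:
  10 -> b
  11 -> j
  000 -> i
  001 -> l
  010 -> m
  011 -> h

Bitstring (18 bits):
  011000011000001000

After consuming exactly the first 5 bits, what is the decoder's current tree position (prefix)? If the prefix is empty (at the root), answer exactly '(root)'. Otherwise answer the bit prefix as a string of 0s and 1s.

Answer: 00

Derivation:
Bit 0: prefix='0' (no match yet)
Bit 1: prefix='01' (no match yet)
Bit 2: prefix='011' -> emit 'h', reset
Bit 3: prefix='0' (no match yet)
Bit 4: prefix='00' (no match yet)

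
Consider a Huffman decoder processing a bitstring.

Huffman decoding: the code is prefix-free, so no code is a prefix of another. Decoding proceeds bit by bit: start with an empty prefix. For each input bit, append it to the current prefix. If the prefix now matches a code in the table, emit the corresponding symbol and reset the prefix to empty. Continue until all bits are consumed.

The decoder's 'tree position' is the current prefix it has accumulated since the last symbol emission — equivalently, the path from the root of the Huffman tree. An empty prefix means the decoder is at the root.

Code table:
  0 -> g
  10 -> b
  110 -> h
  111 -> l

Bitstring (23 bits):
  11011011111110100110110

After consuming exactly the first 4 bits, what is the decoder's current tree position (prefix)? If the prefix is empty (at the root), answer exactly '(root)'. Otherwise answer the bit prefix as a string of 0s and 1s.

Answer: 1

Derivation:
Bit 0: prefix='1' (no match yet)
Bit 1: prefix='11' (no match yet)
Bit 2: prefix='110' -> emit 'h', reset
Bit 3: prefix='1' (no match yet)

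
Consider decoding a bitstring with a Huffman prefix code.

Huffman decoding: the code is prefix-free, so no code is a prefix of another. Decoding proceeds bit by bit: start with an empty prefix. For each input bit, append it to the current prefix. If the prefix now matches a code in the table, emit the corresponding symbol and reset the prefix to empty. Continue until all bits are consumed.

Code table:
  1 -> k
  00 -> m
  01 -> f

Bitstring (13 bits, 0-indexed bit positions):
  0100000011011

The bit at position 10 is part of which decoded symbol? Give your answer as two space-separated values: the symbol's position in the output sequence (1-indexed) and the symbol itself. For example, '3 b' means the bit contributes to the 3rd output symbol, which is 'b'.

Bit 0: prefix='0' (no match yet)
Bit 1: prefix='01' -> emit 'f', reset
Bit 2: prefix='0' (no match yet)
Bit 3: prefix='00' -> emit 'm', reset
Bit 4: prefix='0' (no match yet)
Bit 5: prefix='00' -> emit 'm', reset
Bit 6: prefix='0' (no match yet)
Bit 7: prefix='00' -> emit 'm', reset
Bit 8: prefix='1' -> emit 'k', reset
Bit 9: prefix='1' -> emit 'k', reset
Bit 10: prefix='0' (no match yet)
Bit 11: prefix='01' -> emit 'f', reset
Bit 12: prefix='1' -> emit 'k', reset

Answer: 7 f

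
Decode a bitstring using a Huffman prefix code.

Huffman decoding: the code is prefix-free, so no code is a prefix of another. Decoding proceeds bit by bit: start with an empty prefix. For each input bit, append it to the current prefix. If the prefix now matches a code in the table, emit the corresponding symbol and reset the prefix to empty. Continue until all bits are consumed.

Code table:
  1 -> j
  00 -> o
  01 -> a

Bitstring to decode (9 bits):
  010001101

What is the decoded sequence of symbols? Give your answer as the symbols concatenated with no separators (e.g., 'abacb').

Answer: aoaja

Derivation:
Bit 0: prefix='0' (no match yet)
Bit 1: prefix='01' -> emit 'a', reset
Bit 2: prefix='0' (no match yet)
Bit 3: prefix='00' -> emit 'o', reset
Bit 4: prefix='0' (no match yet)
Bit 5: prefix='01' -> emit 'a', reset
Bit 6: prefix='1' -> emit 'j', reset
Bit 7: prefix='0' (no match yet)
Bit 8: prefix='01' -> emit 'a', reset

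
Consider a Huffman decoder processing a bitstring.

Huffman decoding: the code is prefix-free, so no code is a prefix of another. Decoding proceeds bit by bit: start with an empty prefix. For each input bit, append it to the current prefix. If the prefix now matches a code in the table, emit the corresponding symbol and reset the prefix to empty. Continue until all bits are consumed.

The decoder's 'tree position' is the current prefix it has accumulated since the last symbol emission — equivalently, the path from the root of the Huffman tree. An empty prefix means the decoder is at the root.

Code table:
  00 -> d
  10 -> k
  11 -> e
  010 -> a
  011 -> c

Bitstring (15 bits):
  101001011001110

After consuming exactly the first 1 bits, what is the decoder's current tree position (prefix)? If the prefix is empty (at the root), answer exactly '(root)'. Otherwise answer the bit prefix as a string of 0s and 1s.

Bit 0: prefix='1' (no match yet)

Answer: 1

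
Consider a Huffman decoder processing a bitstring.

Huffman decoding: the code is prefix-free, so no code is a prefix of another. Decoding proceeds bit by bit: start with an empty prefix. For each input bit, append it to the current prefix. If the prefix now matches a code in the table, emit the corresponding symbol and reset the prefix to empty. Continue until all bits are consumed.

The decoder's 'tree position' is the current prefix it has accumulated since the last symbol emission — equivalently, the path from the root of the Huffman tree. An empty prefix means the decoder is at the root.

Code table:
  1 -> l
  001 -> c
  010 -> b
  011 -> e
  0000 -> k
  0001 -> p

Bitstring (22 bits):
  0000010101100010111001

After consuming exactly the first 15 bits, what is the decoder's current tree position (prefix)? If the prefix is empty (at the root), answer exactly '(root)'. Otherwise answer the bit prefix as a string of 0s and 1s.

Answer: (root)

Derivation:
Bit 0: prefix='0' (no match yet)
Bit 1: prefix='00' (no match yet)
Bit 2: prefix='000' (no match yet)
Bit 3: prefix='0000' -> emit 'k', reset
Bit 4: prefix='0' (no match yet)
Bit 5: prefix='01' (no match yet)
Bit 6: prefix='010' -> emit 'b', reset
Bit 7: prefix='1' -> emit 'l', reset
Bit 8: prefix='0' (no match yet)
Bit 9: prefix='01' (no match yet)
Bit 10: prefix='011' -> emit 'e', reset
Bit 11: prefix='0' (no match yet)
Bit 12: prefix='00' (no match yet)
Bit 13: prefix='000' (no match yet)
Bit 14: prefix='0001' -> emit 'p', reset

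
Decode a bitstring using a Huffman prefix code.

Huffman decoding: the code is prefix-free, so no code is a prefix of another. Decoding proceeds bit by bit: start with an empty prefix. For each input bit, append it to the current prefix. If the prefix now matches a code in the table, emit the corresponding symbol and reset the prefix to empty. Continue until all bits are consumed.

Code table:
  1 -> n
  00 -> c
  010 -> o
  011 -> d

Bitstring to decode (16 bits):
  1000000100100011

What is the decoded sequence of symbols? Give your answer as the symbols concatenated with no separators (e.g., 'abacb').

Bit 0: prefix='1' -> emit 'n', reset
Bit 1: prefix='0' (no match yet)
Bit 2: prefix='00' -> emit 'c', reset
Bit 3: prefix='0' (no match yet)
Bit 4: prefix='00' -> emit 'c', reset
Bit 5: prefix='0' (no match yet)
Bit 6: prefix='00' -> emit 'c', reset
Bit 7: prefix='1' -> emit 'n', reset
Bit 8: prefix='0' (no match yet)
Bit 9: prefix='00' -> emit 'c', reset
Bit 10: prefix='1' -> emit 'n', reset
Bit 11: prefix='0' (no match yet)
Bit 12: prefix='00' -> emit 'c', reset
Bit 13: prefix='0' (no match yet)
Bit 14: prefix='01' (no match yet)
Bit 15: prefix='011' -> emit 'd', reset

Answer: ncccncncd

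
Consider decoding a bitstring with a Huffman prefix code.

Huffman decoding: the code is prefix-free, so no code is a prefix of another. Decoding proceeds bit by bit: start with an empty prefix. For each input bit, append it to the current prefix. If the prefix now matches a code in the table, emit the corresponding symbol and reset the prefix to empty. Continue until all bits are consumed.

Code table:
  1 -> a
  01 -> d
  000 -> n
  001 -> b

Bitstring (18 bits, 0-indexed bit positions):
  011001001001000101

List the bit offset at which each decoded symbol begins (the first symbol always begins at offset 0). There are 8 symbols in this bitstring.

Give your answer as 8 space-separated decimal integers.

Answer: 0 2 3 6 9 12 15 16

Derivation:
Bit 0: prefix='0' (no match yet)
Bit 1: prefix='01' -> emit 'd', reset
Bit 2: prefix='1' -> emit 'a', reset
Bit 3: prefix='0' (no match yet)
Bit 4: prefix='00' (no match yet)
Bit 5: prefix='001' -> emit 'b', reset
Bit 6: prefix='0' (no match yet)
Bit 7: prefix='00' (no match yet)
Bit 8: prefix='001' -> emit 'b', reset
Bit 9: prefix='0' (no match yet)
Bit 10: prefix='00' (no match yet)
Bit 11: prefix='001' -> emit 'b', reset
Bit 12: prefix='0' (no match yet)
Bit 13: prefix='00' (no match yet)
Bit 14: prefix='000' -> emit 'n', reset
Bit 15: prefix='1' -> emit 'a', reset
Bit 16: prefix='0' (no match yet)
Bit 17: prefix='01' -> emit 'd', reset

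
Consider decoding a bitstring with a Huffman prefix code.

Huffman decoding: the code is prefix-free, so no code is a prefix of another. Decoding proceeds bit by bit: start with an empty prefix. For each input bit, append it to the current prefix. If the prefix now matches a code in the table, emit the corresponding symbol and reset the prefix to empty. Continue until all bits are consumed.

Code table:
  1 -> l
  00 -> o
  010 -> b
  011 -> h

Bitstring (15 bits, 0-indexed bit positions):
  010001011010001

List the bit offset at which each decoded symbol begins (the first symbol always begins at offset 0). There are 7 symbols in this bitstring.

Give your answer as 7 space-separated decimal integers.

Answer: 0 3 5 6 9 12 14

Derivation:
Bit 0: prefix='0' (no match yet)
Bit 1: prefix='01' (no match yet)
Bit 2: prefix='010' -> emit 'b', reset
Bit 3: prefix='0' (no match yet)
Bit 4: prefix='00' -> emit 'o', reset
Bit 5: prefix='1' -> emit 'l', reset
Bit 6: prefix='0' (no match yet)
Bit 7: prefix='01' (no match yet)
Bit 8: prefix='011' -> emit 'h', reset
Bit 9: prefix='0' (no match yet)
Bit 10: prefix='01' (no match yet)
Bit 11: prefix='010' -> emit 'b', reset
Bit 12: prefix='0' (no match yet)
Bit 13: prefix='00' -> emit 'o', reset
Bit 14: prefix='1' -> emit 'l', reset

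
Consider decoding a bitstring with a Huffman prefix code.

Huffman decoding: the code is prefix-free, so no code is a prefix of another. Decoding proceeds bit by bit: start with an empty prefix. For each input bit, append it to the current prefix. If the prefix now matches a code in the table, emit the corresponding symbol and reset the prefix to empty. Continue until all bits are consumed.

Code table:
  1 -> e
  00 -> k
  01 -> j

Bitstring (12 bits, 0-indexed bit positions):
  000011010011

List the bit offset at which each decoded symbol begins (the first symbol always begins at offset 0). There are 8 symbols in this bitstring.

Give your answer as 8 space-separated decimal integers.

Bit 0: prefix='0' (no match yet)
Bit 1: prefix='00' -> emit 'k', reset
Bit 2: prefix='0' (no match yet)
Bit 3: prefix='00' -> emit 'k', reset
Bit 4: prefix='1' -> emit 'e', reset
Bit 5: prefix='1' -> emit 'e', reset
Bit 6: prefix='0' (no match yet)
Bit 7: prefix='01' -> emit 'j', reset
Bit 8: prefix='0' (no match yet)
Bit 9: prefix='00' -> emit 'k', reset
Bit 10: prefix='1' -> emit 'e', reset
Bit 11: prefix='1' -> emit 'e', reset

Answer: 0 2 4 5 6 8 10 11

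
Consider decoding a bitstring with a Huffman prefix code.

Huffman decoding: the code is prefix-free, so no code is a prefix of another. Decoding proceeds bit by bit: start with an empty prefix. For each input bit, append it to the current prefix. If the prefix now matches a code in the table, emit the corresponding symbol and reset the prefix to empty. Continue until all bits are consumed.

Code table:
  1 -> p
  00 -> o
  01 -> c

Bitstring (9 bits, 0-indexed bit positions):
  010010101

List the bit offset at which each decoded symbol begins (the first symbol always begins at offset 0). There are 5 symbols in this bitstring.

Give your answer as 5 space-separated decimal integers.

Bit 0: prefix='0' (no match yet)
Bit 1: prefix='01' -> emit 'c', reset
Bit 2: prefix='0' (no match yet)
Bit 3: prefix='00' -> emit 'o', reset
Bit 4: prefix='1' -> emit 'p', reset
Bit 5: prefix='0' (no match yet)
Bit 6: prefix='01' -> emit 'c', reset
Bit 7: prefix='0' (no match yet)
Bit 8: prefix='01' -> emit 'c', reset

Answer: 0 2 4 5 7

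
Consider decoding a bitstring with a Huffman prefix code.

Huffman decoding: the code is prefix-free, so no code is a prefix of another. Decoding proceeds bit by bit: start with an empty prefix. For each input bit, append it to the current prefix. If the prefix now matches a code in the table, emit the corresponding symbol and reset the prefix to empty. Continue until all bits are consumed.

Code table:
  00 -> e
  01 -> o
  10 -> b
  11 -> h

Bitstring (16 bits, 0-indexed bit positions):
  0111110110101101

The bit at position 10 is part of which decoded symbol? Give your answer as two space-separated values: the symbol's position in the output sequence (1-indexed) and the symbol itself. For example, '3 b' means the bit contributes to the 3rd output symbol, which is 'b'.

Bit 0: prefix='0' (no match yet)
Bit 1: prefix='01' -> emit 'o', reset
Bit 2: prefix='1' (no match yet)
Bit 3: prefix='11' -> emit 'h', reset
Bit 4: prefix='1' (no match yet)
Bit 5: prefix='11' -> emit 'h', reset
Bit 6: prefix='0' (no match yet)
Bit 7: prefix='01' -> emit 'o', reset
Bit 8: prefix='1' (no match yet)
Bit 9: prefix='10' -> emit 'b', reset
Bit 10: prefix='1' (no match yet)
Bit 11: prefix='10' -> emit 'b', reset
Bit 12: prefix='1' (no match yet)
Bit 13: prefix='11' -> emit 'h', reset
Bit 14: prefix='0' (no match yet)

Answer: 6 b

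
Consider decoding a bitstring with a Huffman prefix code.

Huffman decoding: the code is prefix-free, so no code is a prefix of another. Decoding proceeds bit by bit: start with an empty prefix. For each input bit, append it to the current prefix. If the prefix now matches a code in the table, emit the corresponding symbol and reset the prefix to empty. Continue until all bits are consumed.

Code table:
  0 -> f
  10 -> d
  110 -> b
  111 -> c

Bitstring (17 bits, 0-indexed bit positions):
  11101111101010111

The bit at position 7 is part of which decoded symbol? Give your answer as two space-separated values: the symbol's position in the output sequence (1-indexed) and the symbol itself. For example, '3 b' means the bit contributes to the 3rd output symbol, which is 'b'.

Answer: 4 b

Derivation:
Bit 0: prefix='1' (no match yet)
Bit 1: prefix='11' (no match yet)
Bit 2: prefix='111' -> emit 'c', reset
Bit 3: prefix='0' -> emit 'f', reset
Bit 4: prefix='1' (no match yet)
Bit 5: prefix='11' (no match yet)
Bit 6: prefix='111' -> emit 'c', reset
Bit 7: prefix='1' (no match yet)
Bit 8: prefix='11' (no match yet)
Bit 9: prefix='110' -> emit 'b', reset
Bit 10: prefix='1' (no match yet)
Bit 11: prefix='10' -> emit 'd', reset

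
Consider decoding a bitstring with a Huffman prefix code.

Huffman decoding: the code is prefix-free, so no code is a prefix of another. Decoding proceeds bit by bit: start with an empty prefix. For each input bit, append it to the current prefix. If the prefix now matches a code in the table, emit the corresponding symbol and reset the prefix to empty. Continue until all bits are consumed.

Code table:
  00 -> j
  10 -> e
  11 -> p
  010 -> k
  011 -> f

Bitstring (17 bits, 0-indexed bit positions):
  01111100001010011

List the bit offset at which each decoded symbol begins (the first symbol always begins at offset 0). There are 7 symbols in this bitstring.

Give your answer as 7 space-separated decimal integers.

Bit 0: prefix='0' (no match yet)
Bit 1: prefix='01' (no match yet)
Bit 2: prefix='011' -> emit 'f', reset
Bit 3: prefix='1' (no match yet)
Bit 4: prefix='11' -> emit 'p', reset
Bit 5: prefix='1' (no match yet)
Bit 6: prefix='10' -> emit 'e', reset
Bit 7: prefix='0' (no match yet)
Bit 8: prefix='00' -> emit 'j', reset
Bit 9: prefix='0' (no match yet)
Bit 10: prefix='01' (no match yet)
Bit 11: prefix='010' -> emit 'k', reset
Bit 12: prefix='1' (no match yet)
Bit 13: prefix='10' -> emit 'e', reset
Bit 14: prefix='0' (no match yet)
Bit 15: prefix='01' (no match yet)
Bit 16: prefix='011' -> emit 'f', reset

Answer: 0 3 5 7 9 12 14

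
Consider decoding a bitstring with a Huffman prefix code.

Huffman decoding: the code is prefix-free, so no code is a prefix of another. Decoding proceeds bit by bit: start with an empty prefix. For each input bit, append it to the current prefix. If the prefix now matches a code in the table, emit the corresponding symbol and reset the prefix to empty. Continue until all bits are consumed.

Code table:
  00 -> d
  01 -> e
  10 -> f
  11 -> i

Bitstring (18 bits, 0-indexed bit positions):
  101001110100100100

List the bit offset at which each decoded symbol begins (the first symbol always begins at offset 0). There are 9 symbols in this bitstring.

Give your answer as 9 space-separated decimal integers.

Answer: 0 2 4 6 8 10 12 14 16

Derivation:
Bit 0: prefix='1' (no match yet)
Bit 1: prefix='10' -> emit 'f', reset
Bit 2: prefix='1' (no match yet)
Bit 3: prefix='10' -> emit 'f', reset
Bit 4: prefix='0' (no match yet)
Bit 5: prefix='01' -> emit 'e', reset
Bit 6: prefix='1' (no match yet)
Bit 7: prefix='11' -> emit 'i', reset
Bit 8: prefix='0' (no match yet)
Bit 9: prefix='01' -> emit 'e', reset
Bit 10: prefix='0' (no match yet)
Bit 11: prefix='00' -> emit 'd', reset
Bit 12: prefix='1' (no match yet)
Bit 13: prefix='10' -> emit 'f', reset
Bit 14: prefix='0' (no match yet)
Bit 15: prefix='01' -> emit 'e', reset
Bit 16: prefix='0' (no match yet)
Bit 17: prefix='00' -> emit 'd', reset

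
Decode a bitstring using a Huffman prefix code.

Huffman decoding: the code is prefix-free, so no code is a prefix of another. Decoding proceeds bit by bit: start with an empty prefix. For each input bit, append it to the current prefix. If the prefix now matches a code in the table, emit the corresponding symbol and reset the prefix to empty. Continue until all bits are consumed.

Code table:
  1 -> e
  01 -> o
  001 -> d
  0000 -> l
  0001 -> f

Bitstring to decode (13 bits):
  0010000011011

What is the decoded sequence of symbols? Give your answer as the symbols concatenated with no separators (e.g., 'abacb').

Bit 0: prefix='0' (no match yet)
Bit 1: prefix='00' (no match yet)
Bit 2: prefix='001' -> emit 'd', reset
Bit 3: prefix='0' (no match yet)
Bit 4: prefix='00' (no match yet)
Bit 5: prefix='000' (no match yet)
Bit 6: prefix='0000' -> emit 'l', reset
Bit 7: prefix='0' (no match yet)
Bit 8: prefix='01' -> emit 'o', reset
Bit 9: prefix='1' -> emit 'e', reset
Bit 10: prefix='0' (no match yet)
Bit 11: prefix='01' -> emit 'o', reset
Bit 12: prefix='1' -> emit 'e', reset

Answer: dloeoe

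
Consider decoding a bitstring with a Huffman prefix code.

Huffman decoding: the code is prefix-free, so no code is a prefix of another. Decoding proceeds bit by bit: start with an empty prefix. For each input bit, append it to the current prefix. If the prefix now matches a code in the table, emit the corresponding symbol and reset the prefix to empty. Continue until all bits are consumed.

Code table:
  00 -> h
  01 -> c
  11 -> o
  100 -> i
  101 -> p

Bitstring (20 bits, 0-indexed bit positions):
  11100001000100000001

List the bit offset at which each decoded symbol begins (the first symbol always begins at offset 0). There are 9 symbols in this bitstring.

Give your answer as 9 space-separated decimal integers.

Bit 0: prefix='1' (no match yet)
Bit 1: prefix='11' -> emit 'o', reset
Bit 2: prefix='1' (no match yet)
Bit 3: prefix='10' (no match yet)
Bit 4: prefix='100' -> emit 'i', reset
Bit 5: prefix='0' (no match yet)
Bit 6: prefix='00' -> emit 'h', reset
Bit 7: prefix='1' (no match yet)
Bit 8: prefix='10' (no match yet)
Bit 9: prefix='100' -> emit 'i', reset
Bit 10: prefix='0' (no match yet)
Bit 11: prefix='01' -> emit 'c', reset
Bit 12: prefix='0' (no match yet)
Bit 13: prefix='00' -> emit 'h', reset
Bit 14: prefix='0' (no match yet)
Bit 15: prefix='00' -> emit 'h', reset
Bit 16: prefix='0' (no match yet)
Bit 17: prefix='00' -> emit 'h', reset
Bit 18: prefix='0' (no match yet)
Bit 19: prefix='01' -> emit 'c', reset

Answer: 0 2 5 7 10 12 14 16 18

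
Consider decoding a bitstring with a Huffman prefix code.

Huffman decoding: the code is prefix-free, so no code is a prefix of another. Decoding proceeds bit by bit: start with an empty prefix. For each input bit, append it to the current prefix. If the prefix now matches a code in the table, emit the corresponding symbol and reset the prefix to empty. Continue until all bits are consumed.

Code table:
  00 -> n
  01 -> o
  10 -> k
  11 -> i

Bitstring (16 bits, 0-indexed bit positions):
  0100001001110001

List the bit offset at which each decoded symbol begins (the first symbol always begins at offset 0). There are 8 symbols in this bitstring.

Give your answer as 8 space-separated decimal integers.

Bit 0: prefix='0' (no match yet)
Bit 1: prefix='01' -> emit 'o', reset
Bit 2: prefix='0' (no match yet)
Bit 3: prefix='00' -> emit 'n', reset
Bit 4: prefix='0' (no match yet)
Bit 5: prefix='00' -> emit 'n', reset
Bit 6: prefix='1' (no match yet)
Bit 7: prefix='10' -> emit 'k', reset
Bit 8: prefix='0' (no match yet)
Bit 9: prefix='01' -> emit 'o', reset
Bit 10: prefix='1' (no match yet)
Bit 11: prefix='11' -> emit 'i', reset
Bit 12: prefix='0' (no match yet)
Bit 13: prefix='00' -> emit 'n', reset
Bit 14: prefix='0' (no match yet)
Bit 15: prefix='01' -> emit 'o', reset

Answer: 0 2 4 6 8 10 12 14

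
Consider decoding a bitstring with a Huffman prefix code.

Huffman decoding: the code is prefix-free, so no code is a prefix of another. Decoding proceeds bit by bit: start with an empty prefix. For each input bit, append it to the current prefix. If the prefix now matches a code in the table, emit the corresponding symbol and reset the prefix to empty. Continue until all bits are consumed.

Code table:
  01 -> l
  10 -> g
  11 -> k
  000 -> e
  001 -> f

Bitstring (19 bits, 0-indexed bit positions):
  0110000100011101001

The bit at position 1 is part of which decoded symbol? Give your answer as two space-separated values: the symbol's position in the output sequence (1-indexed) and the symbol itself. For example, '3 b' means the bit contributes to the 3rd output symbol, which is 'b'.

Answer: 1 l

Derivation:
Bit 0: prefix='0' (no match yet)
Bit 1: prefix='01' -> emit 'l', reset
Bit 2: prefix='1' (no match yet)
Bit 3: prefix='10' -> emit 'g', reset
Bit 4: prefix='0' (no match yet)
Bit 5: prefix='00' (no match yet)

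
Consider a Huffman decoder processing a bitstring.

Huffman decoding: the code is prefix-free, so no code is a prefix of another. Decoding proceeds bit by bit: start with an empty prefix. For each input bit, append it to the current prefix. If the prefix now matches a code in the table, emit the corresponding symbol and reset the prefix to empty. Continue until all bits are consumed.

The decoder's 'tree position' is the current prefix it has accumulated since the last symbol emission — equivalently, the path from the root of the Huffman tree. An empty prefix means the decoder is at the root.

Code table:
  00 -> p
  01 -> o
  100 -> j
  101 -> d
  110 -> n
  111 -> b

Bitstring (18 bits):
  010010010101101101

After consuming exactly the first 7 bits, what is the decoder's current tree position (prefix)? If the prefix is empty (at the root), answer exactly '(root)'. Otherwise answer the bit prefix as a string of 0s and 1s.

Bit 0: prefix='0' (no match yet)
Bit 1: prefix='01' -> emit 'o', reset
Bit 2: prefix='0' (no match yet)
Bit 3: prefix='00' -> emit 'p', reset
Bit 4: prefix='1' (no match yet)
Bit 5: prefix='10' (no match yet)
Bit 6: prefix='100' -> emit 'j', reset

Answer: (root)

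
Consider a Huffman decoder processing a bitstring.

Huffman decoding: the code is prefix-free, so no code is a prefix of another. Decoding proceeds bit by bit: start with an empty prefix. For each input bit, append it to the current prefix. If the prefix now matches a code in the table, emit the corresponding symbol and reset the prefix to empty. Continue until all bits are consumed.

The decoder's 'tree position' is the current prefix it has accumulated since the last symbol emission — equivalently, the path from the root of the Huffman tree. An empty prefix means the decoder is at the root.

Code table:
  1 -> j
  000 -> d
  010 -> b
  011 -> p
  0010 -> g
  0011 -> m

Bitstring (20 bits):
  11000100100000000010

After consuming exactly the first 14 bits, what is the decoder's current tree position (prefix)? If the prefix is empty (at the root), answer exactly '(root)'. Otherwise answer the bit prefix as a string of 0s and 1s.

Answer: 0

Derivation:
Bit 0: prefix='1' -> emit 'j', reset
Bit 1: prefix='1' -> emit 'j', reset
Bit 2: prefix='0' (no match yet)
Bit 3: prefix='00' (no match yet)
Bit 4: prefix='000' -> emit 'd', reset
Bit 5: prefix='1' -> emit 'j', reset
Bit 6: prefix='0' (no match yet)
Bit 7: prefix='00' (no match yet)
Bit 8: prefix='001' (no match yet)
Bit 9: prefix='0010' -> emit 'g', reset
Bit 10: prefix='0' (no match yet)
Bit 11: prefix='00' (no match yet)
Bit 12: prefix='000' -> emit 'd', reset
Bit 13: prefix='0' (no match yet)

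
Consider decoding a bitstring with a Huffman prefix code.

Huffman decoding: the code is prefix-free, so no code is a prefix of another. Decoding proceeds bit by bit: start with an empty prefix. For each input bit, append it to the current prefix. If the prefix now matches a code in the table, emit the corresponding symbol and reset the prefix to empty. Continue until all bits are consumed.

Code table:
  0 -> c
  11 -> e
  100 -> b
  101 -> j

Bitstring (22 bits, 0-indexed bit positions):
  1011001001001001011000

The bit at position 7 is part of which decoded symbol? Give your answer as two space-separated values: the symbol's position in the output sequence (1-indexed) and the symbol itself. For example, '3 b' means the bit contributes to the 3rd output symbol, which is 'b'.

Answer: 3 b

Derivation:
Bit 0: prefix='1' (no match yet)
Bit 1: prefix='10' (no match yet)
Bit 2: prefix='101' -> emit 'j', reset
Bit 3: prefix='1' (no match yet)
Bit 4: prefix='10' (no match yet)
Bit 5: prefix='100' -> emit 'b', reset
Bit 6: prefix='1' (no match yet)
Bit 7: prefix='10' (no match yet)
Bit 8: prefix='100' -> emit 'b', reset
Bit 9: prefix='1' (no match yet)
Bit 10: prefix='10' (no match yet)
Bit 11: prefix='100' -> emit 'b', reset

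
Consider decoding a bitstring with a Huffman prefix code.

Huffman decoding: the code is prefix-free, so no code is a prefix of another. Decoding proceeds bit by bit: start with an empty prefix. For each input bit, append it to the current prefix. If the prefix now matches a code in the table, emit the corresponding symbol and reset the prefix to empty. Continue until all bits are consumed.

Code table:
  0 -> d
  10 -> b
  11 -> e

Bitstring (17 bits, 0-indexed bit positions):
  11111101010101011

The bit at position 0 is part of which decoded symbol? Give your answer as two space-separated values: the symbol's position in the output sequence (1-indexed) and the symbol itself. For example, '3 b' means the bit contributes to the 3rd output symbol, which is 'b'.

Answer: 1 e

Derivation:
Bit 0: prefix='1' (no match yet)
Bit 1: prefix='11' -> emit 'e', reset
Bit 2: prefix='1' (no match yet)
Bit 3: prefix='11' -> emit 'e', reset
Bit 4: prefix='1' (no match yet)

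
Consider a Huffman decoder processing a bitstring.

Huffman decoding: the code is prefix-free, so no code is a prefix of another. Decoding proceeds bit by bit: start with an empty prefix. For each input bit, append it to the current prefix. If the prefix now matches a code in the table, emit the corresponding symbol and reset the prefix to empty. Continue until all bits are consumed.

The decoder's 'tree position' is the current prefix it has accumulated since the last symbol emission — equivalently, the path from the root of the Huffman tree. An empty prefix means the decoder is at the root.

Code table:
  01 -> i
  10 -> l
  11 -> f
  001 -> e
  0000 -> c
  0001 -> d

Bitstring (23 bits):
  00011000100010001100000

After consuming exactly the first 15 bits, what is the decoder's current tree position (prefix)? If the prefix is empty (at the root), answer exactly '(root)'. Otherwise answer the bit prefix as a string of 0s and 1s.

Answer: 00

Derivation:
Bit 0: prefix='0' (no match yet)
Bit 1: prefix='00' (no match yet)
Bit 2: prefix='000' (no match yet)
Bit 3: prefix='0001' -> emit 'd', reset
Bit 4: prefix='1' (no match yet)
Bit 5: prefix='10' -> emit 'l', reset
Bit 6: prefix='0' (no match yet)
Bit 7: prefix='00' (no match yet)
Bit 8: prefix='001' -> emit 'e', reset
Bit 9: prefix='0' (no match yet)
Bit 10: prefix='00' (no match yet)
Bit 11: prefix='000' (no match yet)
Bit 12: prefix='0001' -> emit 'd', reset
Bit 13: prefix='0' (no match yet)
Bit 14: prefix='00' (no match yet)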